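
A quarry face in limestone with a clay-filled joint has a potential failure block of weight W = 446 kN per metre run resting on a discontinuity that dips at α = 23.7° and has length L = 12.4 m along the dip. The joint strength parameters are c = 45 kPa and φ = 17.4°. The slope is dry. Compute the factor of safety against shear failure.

FS = 3.83

Resolving the block weight along and normal to the plane and applying the Mohr–Coulomb strength on the joint:
N' = W cosα = 446·cos23.7° = 408.4 kN/m
Driving force T = W sinα = 446·sin23.7° = 179.3 kN/m
Resisting force R = c·L + N'·tanφ = 45·12.4 + 408.4·tan17.4° = 558.0 + 128.0 = 686.0 kN/m
FS = R / T = 686.0 / 179.3 = 3.827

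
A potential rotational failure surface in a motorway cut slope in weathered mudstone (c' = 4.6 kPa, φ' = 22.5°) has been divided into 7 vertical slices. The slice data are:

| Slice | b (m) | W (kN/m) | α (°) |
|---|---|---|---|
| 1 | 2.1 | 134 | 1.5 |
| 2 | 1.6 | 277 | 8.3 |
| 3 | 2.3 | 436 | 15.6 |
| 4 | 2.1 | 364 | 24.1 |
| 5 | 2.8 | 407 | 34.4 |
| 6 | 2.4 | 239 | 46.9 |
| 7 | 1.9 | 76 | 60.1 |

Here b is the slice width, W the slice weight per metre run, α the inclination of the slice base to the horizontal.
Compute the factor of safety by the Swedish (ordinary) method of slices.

Ordinary method of slices: FS = Σ[c'·Δl_i + (W_i cosα_i)·tanφ'] / Σ W_i sinα_i, with Δl_i = b_i / cosα_i.
Slice 1: Δl = 2.1/cos1.5° = 2.101 m; N'_1 = 134·cos1.5° = 134.0; c'Δl = 9.66; W sinα = 3.5
Slice 2: Δl = 1.6/cos8.3° = 1.617 m; N'_2 = 277·cos8.3° = 274.1; c'Δl = 7.44; W sinα = 40.0
Slice 3: Δl = 2.3/cos15.6° = 2.388 m; N'_3 = 436·cos15.6° = 419.9; c'Δl = 10.98; W sinα = 117.2
Slice 4: Δl = 2.1/cos24.1° = 2.301 m; N'_4 = 364·cos24.1° = 332.3; c'Δl = 10.58; W sinα = 148.6
Slice 5: Δl = 2.8/cos34.4° = 3.393 m; N'_5 = 407·cos34.4° = 335.8; c'Δl = 15.61; W sinα = 229.9
Slice 6: Δl = 2.4/cos46.9° = 3.513 m; N'_6 = 239·cos46.9° = 163.3; c'Δl = 16.16; W sinα = 174.5
Slice 7: Δl = 1.9/cos60.1° = 3.812 m; N'_7 = 76·cos60.1° = 37.9; c'Δl = 17.53; W sinα = 65.9
Σc'Δl = 88.0 kN/m; ΣN' = 1697.3 kN/m; ΣW sinα = 779.7 kN/m
Resisting = 88.0 + 1697.3·tan22.5° = 88.0 + 703.0 = 791.0 kN/m
FS = 791.0 / 779.7 = 1.014

FS = 1.01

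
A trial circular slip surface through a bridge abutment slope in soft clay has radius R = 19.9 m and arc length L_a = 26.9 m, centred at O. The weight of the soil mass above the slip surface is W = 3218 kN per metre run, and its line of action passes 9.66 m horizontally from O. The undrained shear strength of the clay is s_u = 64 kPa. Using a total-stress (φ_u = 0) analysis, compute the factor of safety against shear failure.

FS = 1.10

Taking moments about the centre O, the resisting moment is provided by the undrained shear strength acting along the arc:
M_R = s_u·L_a·R = 64·26.90·19.9 = 34259.8 kN·m/m
M_D = W·d = 3218·9.66 = 31085.9 kN·m/m
FS = M_R / M_D = 34259.8 / 31085.9 = 1.102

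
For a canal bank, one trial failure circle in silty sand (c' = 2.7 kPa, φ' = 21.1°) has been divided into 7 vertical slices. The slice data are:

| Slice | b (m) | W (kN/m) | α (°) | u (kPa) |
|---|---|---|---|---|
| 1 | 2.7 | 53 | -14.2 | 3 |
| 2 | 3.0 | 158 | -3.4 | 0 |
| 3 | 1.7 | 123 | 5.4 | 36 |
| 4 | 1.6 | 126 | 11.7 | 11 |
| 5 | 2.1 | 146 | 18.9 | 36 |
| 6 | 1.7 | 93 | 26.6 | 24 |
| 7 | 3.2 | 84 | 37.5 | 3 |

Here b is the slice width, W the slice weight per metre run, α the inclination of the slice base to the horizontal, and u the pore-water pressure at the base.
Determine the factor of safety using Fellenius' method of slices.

Ordinary method of slices: FS = Σ[c'·Δl_i + (W_i cosα_i − u_i·Δl_i)·tanφ'] / Σ W_i sinα_i, with Δl_i = b_i / cosα_i.
Slice 1: Δl = 2.7/cos(-14.2°) = 2.785 m; N'_1 = 53·cos(-14.2°) − 3·2.785 = 43.0; c'Δl = 7.52; W sinα = -13.0
Slice 2: Δl = 3.0/cos(-3.4°) = 3.005 m; N'_2 = 158·cos(-3.4°) − 0·3.005 = 157.7; c'Δl = 8.11; W sinα = -9.4
Slice 3: Δl = 1.7/cos5.4° = 1.708 m; N'_3 = 123·cos5.4° − 36·1.708 = 61.0; c'Δl = 4.61; W sinα = 11.6
Slice 4: Δl = 1.6/cos11.7° = 1.634 m; N'_4 = 126·cos11.7° − 11·1.634 = 105.4; c'Δl = 4.41; W sinα = 25.6
Slice 5: Δl = 2.1/cos18.9° = 2.220 m; N'_5 = 146·cos18.9° − 36·2.220 = 58.2; c'Δl = 5.99; W sinα = 47.3
Slice 6: Δl = 1.7/cos26.6° = 1.901 m; N'_6 = 93·cos26.6° − 24·1.901 = 37.5; c'Δl = 5.13; W sinα = 41.6
Slice 7: Δl = 3.2/cos37.5° = 4.034 m; N'_7 = 84·cos37.5° − 3·4.034 = 54.5; c'Δl = 10.89; W sinα = 51.1
Σc'Δl = 46.7 kN/m; ΣN' = 517.4 kN/m; ΣW sinα = 154.8 kN/m
Resisting = 46.7 + 517.4·tan21.1° = 46.7 + 199.7 = 246.3 kN/m
FS = 246.3 / 154.8 = 1.591

FS = 1.59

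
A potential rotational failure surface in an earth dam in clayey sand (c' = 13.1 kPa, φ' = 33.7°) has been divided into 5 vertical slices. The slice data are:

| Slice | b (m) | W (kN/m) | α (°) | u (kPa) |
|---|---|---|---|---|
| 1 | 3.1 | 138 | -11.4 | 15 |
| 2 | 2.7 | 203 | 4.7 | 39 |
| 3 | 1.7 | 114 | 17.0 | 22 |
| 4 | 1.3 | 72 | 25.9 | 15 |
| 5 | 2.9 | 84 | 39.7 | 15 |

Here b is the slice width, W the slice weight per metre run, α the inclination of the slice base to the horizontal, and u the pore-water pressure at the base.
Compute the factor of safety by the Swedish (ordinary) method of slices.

FS = 3.45

Ordinary method of slices: FS = Σ[c'·Δl_i + (W_i cosα_i − u_i·Δl_i)·tanφ'] / Σ W_i sinα_i, with Δl_i = b_i / cosα_i.
Slice 1: Δl = 3.1/cos(-11.4°) = 3.162 m; N'_1 = 138·cos(-11.4°) − 15·3.162 = 87.8; c'Δl = 41.43; W sinα = -27.3
Slice 2: Δl = 2.7/cos4.7° = 2.709 m; N'_2 = 203·cos4.7° − 39·2.709 = 96.7; c'Δl = 35.49; W sinα = 16.6
Slice 3: Δl = 1.7/cos17.0° = 1.778 m; N'_3 = 114·cos17.0° − 22·1.778 = 69.9; c'Δl = 23.29; W sinα = 33.3
Slice 4: Δl = 1.3/cos25.9° = 1.445 m; N'_4 = 72·cos25.9° − 15·1.445 = 43.1; c'Δl = 18.93; W sinα = 31.4
Slice 5: Δl = 2.9/cos39.7° = 3.769 m; N'_5 = 84·cos39.7° − 15·3.769 = 8.1; c'Δl = 49.38; W sinα = 53.7
Σc'Δl = 168.5 kN/m; ΣN' = 305.6 kN/m; ΣW sinα = 107.8 kN/m
Resisting = 168.5 + 305.6·tan33.7° = 168.5 + 203.8 = 372.3 kN/m
FS = 372.3 / 107.8 = 3.454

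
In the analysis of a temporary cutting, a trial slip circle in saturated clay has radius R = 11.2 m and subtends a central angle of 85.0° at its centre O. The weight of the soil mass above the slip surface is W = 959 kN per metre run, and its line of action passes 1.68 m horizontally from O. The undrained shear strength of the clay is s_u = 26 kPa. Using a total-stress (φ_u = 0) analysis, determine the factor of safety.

Taking moments about the centre O, the resisting moment is provided by the undrained shear strength acting along the arc:
Arc length L_a = R·θ = 11.2·(85.0°·π/180) = 11.2·1.4835 = 16.62 m
M_R = s_u·L_a·R = 26·16.62·11.2 = 4838.4 kN·m/m
M_D = W·d = 959·1.68 = 1611.1 kN·m/m
FS = M_R / M_D = 4838.4 / 1611.1 = 3.003

FS = 3.00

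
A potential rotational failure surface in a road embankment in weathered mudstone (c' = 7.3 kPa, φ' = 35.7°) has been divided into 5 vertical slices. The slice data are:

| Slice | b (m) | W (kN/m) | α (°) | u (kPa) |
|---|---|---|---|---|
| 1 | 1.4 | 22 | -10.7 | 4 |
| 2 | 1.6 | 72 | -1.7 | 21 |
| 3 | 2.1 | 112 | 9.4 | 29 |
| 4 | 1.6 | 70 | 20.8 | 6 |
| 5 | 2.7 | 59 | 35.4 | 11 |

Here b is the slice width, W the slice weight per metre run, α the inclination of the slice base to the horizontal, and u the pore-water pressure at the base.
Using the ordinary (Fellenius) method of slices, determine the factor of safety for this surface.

FS = 2.76

Ordinary method of slices: FS = Σ[c'·Δl_i + (W_i cosα_i − u_i·Δl_i)·tanφ'] / Σ W_i sinα_i, with Δl_i = b_i / cosα_i.
Slice 1: Δl = 1.4/cos(-10.7°) = 1.425 m; N'_1 = 22·cos(-10.7°) − 4·1.425 = 15.9; c'Δl = 10.40; W sinα = -4.1
Slice 2: Δl = 1.6/cos(-1.7°) = 1.601 m; N'_2 = 72·cos(-1.7°) − 21·1.601 = 38.4; c'Δl = 11.69; W sinα = -2.1
Slice 3: Δl = 2.1/cos9.4° = 2.129 m; N'_3 = 112·cos9.4° − 29·2.129 = 48.8; c'Δl = 15.54; W sinα = 18.3
Slice 4: Δl = 1.6/cos20.8° = 1.712 m; N'_4 = 70·cos20.8° − 6·1.712 = 55.2; c'Δl = 12.49; W sinα = 24.9
Slice 5: Δl = 2.7/cos35.4° = 3.312 m; N'_5 = 59·cos35.4° − 11·3.312 = 11.7; c'Δl = 24.18; W sinα = 34.2
Σc'Δl = 74.3 kN/m; ΣN' = 169.9 kN/m; ΣW sinα = 71.1 kN/m
Resisting = 74.3 + 169.9·tan35.7° = 74.3 + 122.1 = 196.4 kN/m
FS = 196.4 / 71.1 = 2.761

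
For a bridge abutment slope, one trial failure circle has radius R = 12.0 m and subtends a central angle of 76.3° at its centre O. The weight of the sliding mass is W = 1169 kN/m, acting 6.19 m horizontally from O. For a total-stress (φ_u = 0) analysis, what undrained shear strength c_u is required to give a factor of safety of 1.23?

c_u = 46.4 kPa

FS = c_u·L_a·R / (W·d), so c_u = FS·W·d / (L_a·R).
Arc length L_a = R·θ = 12.0·(76.3°·π/180) = 12.0·1.3317 = 15.98 m
c_u = 1.23·1169·6.19 / (15.98·12.0) = 8900.4 / 191.76 = 46.41 kPa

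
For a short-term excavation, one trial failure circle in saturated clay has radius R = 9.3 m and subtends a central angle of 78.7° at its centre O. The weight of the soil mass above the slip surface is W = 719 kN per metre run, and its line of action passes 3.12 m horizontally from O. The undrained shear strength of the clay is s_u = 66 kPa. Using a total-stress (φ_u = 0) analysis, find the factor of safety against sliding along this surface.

Taking moments about the centre O, the resisting moment is provided by the undrained shear strength acting along the arc:
Arc length L_a = R·θ = 9.3·(78.7°·π/180) = 9.3·1.3736 = 12.77 m
M_R = s_u·L_a·R = 66·12.77·9.3 = 7840.8 kN·m/m
M_D = W·d = 719·3.12 = 2243.3 kN·m/m
FS = M_R / M_D = 7840.8 / 2243.3 = 3.495

FS = 3.50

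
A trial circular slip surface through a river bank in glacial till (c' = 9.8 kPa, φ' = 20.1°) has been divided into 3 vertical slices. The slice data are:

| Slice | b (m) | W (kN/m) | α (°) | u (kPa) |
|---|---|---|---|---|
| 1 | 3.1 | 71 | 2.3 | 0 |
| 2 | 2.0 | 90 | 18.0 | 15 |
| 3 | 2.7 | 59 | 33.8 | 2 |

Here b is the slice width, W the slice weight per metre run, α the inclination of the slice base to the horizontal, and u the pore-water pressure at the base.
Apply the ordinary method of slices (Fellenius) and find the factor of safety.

Ordinary method of slices: FS = Σ[c'·Δl_i + (W_i cosα_i − u_i·Δl_i)·tanφ'] / Σ W_i sinα_i, with Δl_i = b_i / cosα_i.
Slice 1: Δl = 3.1/cos2.3° = 3.102 m; N'_1 = 71·cos2.3° − 0·3.102 = 70.9; c'Δl = 30.40; W sinα = 2.8
Slice 2: Δl = 2.0/cos18.0° = 2.103 m; N'_2 = 90·cos18.0° − 15·2.103 = 54.1; c'Δl = 20.61; W sinα = 27.8
Slice 3: Δl = 2.7/cos33.8° = 3.249 m; N'_3 = 59·cos33.8° − 2·3.249 = 42.5; c'Δl = 31.84; W sinα = 32.8
Σc'Δl = 82.9 kN/m; ΣN' = 167.5 kN/m; ΣW sinα = 63.5 kN/m
Resisting = 82.9 + 167.5·tan20.1° = 82.9 + 61.3 = 144.2 kN/m
FS = 144.2 / 63.5 = 2.271

FS = 2.27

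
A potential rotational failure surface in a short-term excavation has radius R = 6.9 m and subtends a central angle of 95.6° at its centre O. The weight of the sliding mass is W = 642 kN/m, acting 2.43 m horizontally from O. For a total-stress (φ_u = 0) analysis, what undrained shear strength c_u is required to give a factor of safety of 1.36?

c_u = 26.7 kPa

FS = c_u·L_a·R / (W·d), so c_u = FS·W·d / (L_a·R).
Arc length L_a = R·θ = 6.9·(95.6°·π/180) = 6.9·1.6685 = 11.51 m
c_u = 1.36·642·2.43 / (11.51·6.9) = 2121.7 / 79.44 = 26.71 kPa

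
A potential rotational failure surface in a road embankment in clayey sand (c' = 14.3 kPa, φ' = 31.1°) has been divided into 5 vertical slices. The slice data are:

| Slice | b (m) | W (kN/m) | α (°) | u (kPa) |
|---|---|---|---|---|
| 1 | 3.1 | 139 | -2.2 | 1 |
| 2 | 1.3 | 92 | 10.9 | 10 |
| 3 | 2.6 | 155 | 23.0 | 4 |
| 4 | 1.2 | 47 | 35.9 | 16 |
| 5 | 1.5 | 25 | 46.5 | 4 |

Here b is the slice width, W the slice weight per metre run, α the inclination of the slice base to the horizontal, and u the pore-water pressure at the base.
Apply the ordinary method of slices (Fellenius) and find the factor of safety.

Ordinary method of slices: FS = Σ[c'·Δl_i + (W_i cosα_i − u_i·Δl_i)·tanφ'] / Σ W_i sinα_i, with Δl_i = b_i / cosα_i.
Slice 1: Δl = 3.1/cos(-2.2°) = 3.102 m; N'_1 = 139·cos(-2.2°) − 1·3.102 = 135.8; c'Δl = 44.36; W sinα = -5.3
Slice 2: Δl = 1.3/cos10.9° = 1.324 m; N'_2 = 92·cos10.9° − 10·1.324 = 77.1; c'Δl = 18.93; W sinα = 17.4
Slice 3: Δl = 2.6/cos23.0° = 2.825 m; N'_3 = 155·cos23.0° − 4·2.825 = 131.4; c'Δl = 40.39; W sinα = 60.6
Slice 4: Δl = 1.2/cos35.9° = 1.481 m; N'_4 = 47·cos35.9° − 16·1.481 = 14.4; c'Δl = 21.18; W sinα = 27.6
Slice 5: Δl = 1.5/cos46.5° = 2.179 m; N'_5 = 25·cos46.5° − 4·2.179 = 8.5; c'Δl = 31.16; W sinα = 18.1
Σc'Δl = 156.0 kN/m; ΣN' = 367.1 kN/m; ΣW sinα = 118.3 kN/m
Resisting = 156.0 + 367.1·tan31.1° = 156.0 + 221.5 = 377.5 kN/m
FS = 377.5 / 118.3 = 3.191

FS = 3.19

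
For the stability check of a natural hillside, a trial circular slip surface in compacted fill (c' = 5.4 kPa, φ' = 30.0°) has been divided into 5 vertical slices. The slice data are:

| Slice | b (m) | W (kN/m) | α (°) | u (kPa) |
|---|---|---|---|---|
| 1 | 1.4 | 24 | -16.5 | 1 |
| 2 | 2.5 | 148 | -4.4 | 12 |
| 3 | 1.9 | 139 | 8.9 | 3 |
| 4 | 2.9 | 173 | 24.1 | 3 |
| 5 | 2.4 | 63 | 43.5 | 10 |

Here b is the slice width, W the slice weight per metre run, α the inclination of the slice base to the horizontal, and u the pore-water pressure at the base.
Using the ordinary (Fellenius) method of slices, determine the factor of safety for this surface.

FS = 2.69

Ordinary method of slices: FS = Σ[c'·Δl_i + (W_i cosα_i − u_i·Δl_i)·tanφ'] / Σ W_i sinα_i, with Δl_i = b_i / cosα_i.
Slice 1: Δl = 1.4/cos(-16.5°) = 1.460 m; N'_1 = 24·cos(-16.5°) − 1·1.460 = 21.6; c'Δl = 7.88; W sinα = -6.8
Slice 2: Δl = 2.5/cos(-4.4°) = 2.507 m; N'_2 = 148·cos(-4.4°) − 12·2.507 = 117.5; c'Δl = 13.54; W sinα = -11.4
Slice 3: Δl = 1.9/cos8.9° = 1.923 m; N'_3 = 139·cos8.9° − 3·1.923 = 131.6; c'Δl = 10.39; W sinα = 21.5
Slice 4: Δl = 2.9/cos24.1° = 3.177 m; N'_4 = 173·cos24.1° − 3·3.177 = 148.4; c'Δl = 17.16; W sinα = 70.6
Slice 5: Δl = 2.4/cos43.5° = 3.309 m; N'_5 = 63·cos43.5° − 10·3.309 = 12.6; c'Δl = 17.87; W sinα = 43.4
Σc'Δl = 66.8 kN/m; ΣN' = 431.6 kN/m; ΣW sinα = 117.3 kN/m
Resisting = 66.8 + 431.6·tan30.0° = 66.8 + 249.2 = 316.0 kN/m
FS = 316.0 / 117.3 = 2.693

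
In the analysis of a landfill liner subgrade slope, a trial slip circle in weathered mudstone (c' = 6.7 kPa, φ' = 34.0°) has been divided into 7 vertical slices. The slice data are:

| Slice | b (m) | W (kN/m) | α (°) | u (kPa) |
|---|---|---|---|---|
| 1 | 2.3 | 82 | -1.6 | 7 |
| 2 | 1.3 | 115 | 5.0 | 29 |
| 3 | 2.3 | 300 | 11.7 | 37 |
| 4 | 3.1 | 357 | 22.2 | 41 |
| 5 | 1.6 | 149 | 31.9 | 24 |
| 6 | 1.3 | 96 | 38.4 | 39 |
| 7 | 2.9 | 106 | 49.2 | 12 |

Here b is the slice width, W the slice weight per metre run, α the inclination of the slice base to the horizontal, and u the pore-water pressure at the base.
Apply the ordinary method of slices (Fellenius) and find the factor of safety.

Ordinary method of slices: FS = Σ[c'·Δl_i + (W_i cosα_i − u_i·Δl_i)·tanφ'] / Σ W_i sinα_i, with Δl_i = b_i / cosα_i.
Slice 1: Δl = 2.3/cos(-1.6°) = 2.301 m; N'_1 = 82·cos(-1.6°) − 7·2.301 = 65.9; c'Δl = 15.42; W sinα = -2.3
Slice 2: Δl = 1.3/cos5.0° = 1.305 m; N'_2 = 115·cos5.0° − 29·1.305 = 76.7; c'Δl = 8.74; W sinα = 10.0
Slice 3: Δl = 2.3/cos11.7° = 2.349 m; N'_3 = 300·cos11.7° − 37·2.349 = 206.9; c'Δl = 15.74; W sinα = 60.8
Slice 4: Δl = 3.1/cos22.2° = 3.348 m; N'_4 = 357·cos22.2° − 41·3.348 = 193.3; c'Δl = 22.43; W sinα = 134.9
Slice 5: Δl = 1.6/cos31.9° = 1.885 m; N'_5 = 149·cos31.9° − 24·1.885 = 81.3; c'Δl = 12.63; W sinα = 78.7
Slice 6: Δl = 1.3/cos38.4° = 1.659 m; N'_6 = 96·cos38.4° − 39·1.659 = 10.5; c'Δl = 11.11; W sinα = 59.6
Slice 7: Δl = 2.9/cos49.2° = 4.438 m; N'_7 = 106·cos49.2° − 12·4.438 = 16.0; c'Δl = 29.74; W sinα = 80.2
Σc'Δl = 115.8 kN/m; ΣN' = 650.5 kN/m; ΣW sinα = 422.1 kN/m
Resisting = 115.8 + 650.5·tan34.0° = 115.8 + 438.8 = 554.6 kN/m
FS = 554.6 / 422.1 = 1.314

FS = 1.31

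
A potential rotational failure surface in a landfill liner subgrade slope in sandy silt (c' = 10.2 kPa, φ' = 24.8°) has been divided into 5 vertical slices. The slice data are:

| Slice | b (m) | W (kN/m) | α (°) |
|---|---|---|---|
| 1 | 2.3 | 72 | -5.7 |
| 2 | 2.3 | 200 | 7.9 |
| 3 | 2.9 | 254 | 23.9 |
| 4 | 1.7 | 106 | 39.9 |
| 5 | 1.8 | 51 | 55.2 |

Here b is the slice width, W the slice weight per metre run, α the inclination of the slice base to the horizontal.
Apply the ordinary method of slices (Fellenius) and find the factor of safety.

FS = 1.79

Ordinary method of slices: FS = Σ[c'·Δl_i + (W_i cosα_i)·tanφ'] / Σ W_i sinα_i, with Δl_i = b_i / cosα_i.
Slice 1: Δl = 2.3/cos(-5.7°) = 2.311 m; N'_1 = 72·cos(-5.7°) = 71.6; c'Δl = 23.58; W sinα = -7.2
Slice 2: Δl = 2.3/cos7.9° = 2.322 m; N'_2 = 200·cos7.9° = 198.1; c'Δl = 23.68; W sinα = 27.5
Slice 3: Δl = 2.9/cos23.9° = 3.172 m; N'_3 = 254·cos23.9° = 232.2; c'Δl = 32.35; W sinα = 102.9
Slice 4: Δl = 1.7/cos39.9° = 2.216 m; N'_4 = 106·cos39.9° = 81.3; c'Δl = 22.60; W sinα = 68.0
Slice 5: Δl = 1.8/cos55.2° = 3.154 m; N'_5 = 51·cos55.2° = 29.1; c'Δl = 32.17; W sinα = 41.9
Σc'Δl = 134.4 kN/m; ΣN' = 612.4 kN/m; ΣW sinα = 233.1 kN/m
Resisting = 134.4 + 612.4·tan24.8° = 134.4 + 283.0 = 417.4 kN/m
FS = 417.4 / 233.1 = 1.790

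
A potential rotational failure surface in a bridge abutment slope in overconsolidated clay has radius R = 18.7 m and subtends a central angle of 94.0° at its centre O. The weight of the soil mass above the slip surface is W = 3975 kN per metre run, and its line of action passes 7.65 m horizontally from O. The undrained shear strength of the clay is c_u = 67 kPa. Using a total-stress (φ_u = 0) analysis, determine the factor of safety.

Taking moments about the centre O, the resisting moment is provided by the undrained shear strength acting along the arc:
Arc length L_a = R·θ = 18.7·(94.0°·π/180) = 18.7·1.6406 = 30.68 m
M_R = c_u·L_a·R = 67·30.68·18.7 = 38438.2 kN·m/m
M_D = W·d = 3975·7.65 = 30408.8 kN·m/m
FS = M_R / M_D = 38438.2 / 30408.8 = 1.264

FS = 1.26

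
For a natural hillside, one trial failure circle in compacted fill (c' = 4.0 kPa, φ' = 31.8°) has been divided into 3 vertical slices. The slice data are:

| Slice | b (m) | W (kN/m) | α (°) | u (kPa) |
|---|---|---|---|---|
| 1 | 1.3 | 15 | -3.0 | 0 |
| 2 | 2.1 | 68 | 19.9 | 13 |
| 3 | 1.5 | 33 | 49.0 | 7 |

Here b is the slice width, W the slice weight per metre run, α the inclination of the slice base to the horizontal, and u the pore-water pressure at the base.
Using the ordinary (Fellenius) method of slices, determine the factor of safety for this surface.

FS = 1.22

Ordinary method of slices: FS = Σ[c'·Δl_i + (W_i cosα_i − u_i·Δl_i)·tanφ'] / Σ W_i sinα_i, with Δl_i = b_i / cosα_i.
Slice 1: Δl = 1.3/cos(-3.0°) = 1.302 m; N'_1 = 15·cos(-3.0°) − 0·1.302 = 15.0; c'Δl = 5.21; W sinα = -0.8
Slice 2: Δl = 2.1/cos19.9° = 2.233 m; N'_2 = 68·cos19.9° − 13·2.233 = 34.9; c'Δl = 8.93; W sinα = 23.1
Slice 3: Δl = 1.5/cos49.0° = 2.286 m; N'_3 = 33·cos49.0° − 7·2.286 = 5.6; c'Δl = 9.15; W sinα = 24.9
Σc'Δl = 23.3 kN/m; ΣN' = 55.5 kN/m; ΣW sinα = 47.3 kN/m
Resisting = 23.3 + 55.5·tan31.8° = 23.3 + 34.4 = 57.7 kN/m
FS = 57.7 / 47.3 = 1.221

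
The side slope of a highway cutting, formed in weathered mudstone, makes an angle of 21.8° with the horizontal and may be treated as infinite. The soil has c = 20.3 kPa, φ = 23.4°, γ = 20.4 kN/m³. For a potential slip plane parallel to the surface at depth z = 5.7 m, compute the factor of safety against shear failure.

FS = 1.59

For an infinite slope with a slip plane parallel to the surface (no pore pressure): FS = [c + γz cos²β tanφ] / [γz sinβ cosβ].
γz = 20.4·5.7 = 116.28 kN/m²
Numerator = 20.3 + 116.28·cos²21.8°·tan23.4° = 20.3 + 116.28·0.8621·0.4327 = 63.679 kPa
Denominator = 116.28·sin21.8°·cos21.8° = 116.28·0.3714·0.9285 = 40.094 kPa
FS = 63.679 / 40.094 = 1.588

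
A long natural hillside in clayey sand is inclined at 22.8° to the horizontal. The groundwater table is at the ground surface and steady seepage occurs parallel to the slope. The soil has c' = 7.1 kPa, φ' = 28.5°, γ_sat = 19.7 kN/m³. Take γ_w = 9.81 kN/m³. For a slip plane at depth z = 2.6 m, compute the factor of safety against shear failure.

FS = 1.04

With seepage parallel to the slope and the water table at the surface, the effective normal stress on the slip plane uses the buoyant unit weight γ' = γ_sat − γ_w while the driving shear stress uses γ_sat:
FS = [c' + γ' z cos²β tanφ'] / [γ_sat z sinβ cosβ]
γ' = 19.7 − 9.81 = 9.89 kN/m³
Numerator = 7.1 + 9.89·2.6·cos²22.8°·tan28.5° = 7.1 + 9.89·2.6·0.8498·0.5430 = 18.965 kPa
Denominator = 19.7·2.6·sin22.8°·cos22.8° = 19.7·2.6·0.3875·0.9219 = 18.298 kPa
FS = 18.965 / 18.298 = 1.036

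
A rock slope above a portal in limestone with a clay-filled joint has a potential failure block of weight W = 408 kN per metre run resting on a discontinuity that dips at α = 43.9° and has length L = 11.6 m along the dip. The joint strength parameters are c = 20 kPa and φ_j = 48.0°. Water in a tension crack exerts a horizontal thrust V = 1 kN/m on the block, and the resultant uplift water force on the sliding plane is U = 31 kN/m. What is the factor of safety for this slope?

Resolving the block weight along and normal to the plane and applying the Mohr–Coulomb strength on the joint:
N' = W cosα − U − V sinα = 408·cos43.9° − 31 − 1·sin43.9° = 262.3 kN/m
Driving force T = W sinα + V cosα = 408·sin43.9° + 1·cos43.9° = 283.6 kN/m
Resisting force R = c·L + N'·tanφ_j = 20·11.6 + 262.3·tan48.0° = 232.0 + 291.3 = 523.3 kN/m
FS = R / T = 523.3 / 283.6 = 1.845

FS = 1.85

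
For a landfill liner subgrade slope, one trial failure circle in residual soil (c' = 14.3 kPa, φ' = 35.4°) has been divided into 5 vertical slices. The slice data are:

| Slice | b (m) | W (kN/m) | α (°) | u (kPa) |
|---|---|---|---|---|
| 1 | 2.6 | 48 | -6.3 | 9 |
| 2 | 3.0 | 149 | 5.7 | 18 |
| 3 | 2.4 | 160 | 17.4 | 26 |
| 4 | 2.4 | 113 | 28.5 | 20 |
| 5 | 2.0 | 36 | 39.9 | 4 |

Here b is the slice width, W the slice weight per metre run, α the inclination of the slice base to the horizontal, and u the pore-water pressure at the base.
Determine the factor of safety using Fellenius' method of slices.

FS = 2.85

Ordinary method of slices: FS = Σ[c'·Δl_i + (W_i cosα_i − u_i·Δl_i)·tanφ'] / Σ W_i sinα_i, with Δl_i = b_i / cosα_i.
Slice 1: Δl = 2.6/cos(-6.3°) = 2.616 m; N'_1 = 48·cos(-6.3°) − 9·2.616 = 24.2; c'Δl = 37.41; W sinα = -5.3
Slice 2: Δl = 3.0/cos5.7° = 3.015 m; N'_2 = 149·cos5.7° − 18·3.015 = 94.0; c'Δl = 43.11; W sinα = 14.8
Slice 3: Δl = 2.4/cos17.4° = 2.515 m; N'_3 = 160·cos17.4° − 26·2.515 = 87.3; c'Δl = 35.97; W sinα = 47.8
Slice 4: Δl = 2.4/cos28.5° = 2.731 m; N'_4 = 113·cos28.5° − 20·2.731 = 44.7; c'Δl = 39.05; W sinα = 53.9
Slice 5: Δl = 2.0/cos39.9° = 2.607 m; N'_5 = 36·cos39.9° − 4·2.607 = 17.2; c'Δl = 37.28; W sinα = 23.1
Σc'Δl = 192.8 kN/m; ΣN' = 267.3 kN/m; ΣW sinα = 134.4 kN/m
Resisting = 192.8 + 267.3·tan35.4° = 192.8 + 190.0 = 382.8 kN/m
FS = 382.8 / 134.4 = 2.848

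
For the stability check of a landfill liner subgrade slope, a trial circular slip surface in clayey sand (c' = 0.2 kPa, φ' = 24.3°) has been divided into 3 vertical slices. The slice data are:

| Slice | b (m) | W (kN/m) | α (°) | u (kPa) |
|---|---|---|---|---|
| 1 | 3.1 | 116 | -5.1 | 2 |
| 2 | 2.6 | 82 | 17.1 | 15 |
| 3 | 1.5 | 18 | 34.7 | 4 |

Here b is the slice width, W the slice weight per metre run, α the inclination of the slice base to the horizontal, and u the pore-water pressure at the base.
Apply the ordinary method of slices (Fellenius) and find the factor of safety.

FS = 2.96

Ordinary method of slices: FS = Σ[c'·Δl_i + (W_i cosα_i − u_i·Δl_i)·tanφ'] / Σ W_i sinα_i, with Δl_i = b_i / cosα_i.
Slice 1: Δl = 3.1/cos(-5.1°) = 3.112 m; N'_1 = 116·cos(-5.1°) − 2·3.112 = 109.3; c'Δl = 0.62; W sinα = -10.3
Slice 2: Δl = 2.6/cos17.1° = 2.720 m; N'_2 = 82·cos17.1° − 15·2.720 = 37.6; c'Δl = 0.54; W sinα = 24.1
Slice 3: Δl = 1.5/cos34.7° = 1.824 m; N'_3 = 18·cos34.7° − 4·1.824 = 7.5; c'Δl = 0.36; W sinα = 10.2
Σc'Δl = 1.5 kN/m; ΣN' = 154.4 kN/m; ΣW sinα = 24.0 kN/m
Resisting = 1.5 + 154.4·tan24.3° = 1.5 + 69.7 = 71.2 kN/m
FS = 71.2 / 24.0 = 2.963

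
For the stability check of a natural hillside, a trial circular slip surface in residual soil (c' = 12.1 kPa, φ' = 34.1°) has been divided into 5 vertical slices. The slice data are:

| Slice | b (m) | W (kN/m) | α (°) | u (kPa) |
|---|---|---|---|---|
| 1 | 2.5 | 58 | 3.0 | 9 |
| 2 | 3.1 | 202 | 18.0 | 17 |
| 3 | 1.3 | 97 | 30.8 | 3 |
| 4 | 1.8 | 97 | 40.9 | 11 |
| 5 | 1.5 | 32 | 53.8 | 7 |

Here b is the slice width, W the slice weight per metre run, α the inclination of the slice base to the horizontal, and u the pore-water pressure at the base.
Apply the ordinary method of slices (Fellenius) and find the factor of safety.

Ordinary method of slices: FS = Σ[c'·Δl_i + (W_i cosα_i − u_i·Δl_i)·tanφ'] / Σ W_i sinα_i, with Δl_i = b_i / cosα_i.
Slice 1: Δl = 2.5/cos3.0° = 2.503 m; N'_1 = 58·cos3.0° − 9·2.503 = 35.4; c'Δl = 30.29; W sinα = 3.0
Slice 2: Δl = 3.1/cos18.0° = 3.260 m; N'_2 = 202·cos18.0° − 17·3.260 = 136.7; c'Δl = 39.44; W sinα = 62.4
Slice 3: Δl = 1.3/cos30.8° = 1.513 m; N'_3 = 97·cos30.8° − 3·1.513 = 78.8; c'Δl = 18.31; W sinα = 49.7
Slice 4: Δl = 1.8/cos40.9° = 2.381 m; N'_4 = 97·cos40.9° − 11·2.381 = 47.1; c'Δl = 28.82; W sinα = 63.5
Slice 5: Δl = 1.5/cos53.8° = 2.540 m; N'_5 = 32·cos53.8° − 7·2.540 = 1.1; c'Δl = 30.73; W sinα = 25.8
Σc'Δl = 147.6 kN/m; ΣN' = 299.1 kN/m; ΣW sinα = 204.5 kN/m
Resisting = 147.6 + 299.1·tan34.1° = 147.6 + 202.5 = 350.1 kN/m
FS = 350.1 / 204.5 = 1.712

FS = 1.71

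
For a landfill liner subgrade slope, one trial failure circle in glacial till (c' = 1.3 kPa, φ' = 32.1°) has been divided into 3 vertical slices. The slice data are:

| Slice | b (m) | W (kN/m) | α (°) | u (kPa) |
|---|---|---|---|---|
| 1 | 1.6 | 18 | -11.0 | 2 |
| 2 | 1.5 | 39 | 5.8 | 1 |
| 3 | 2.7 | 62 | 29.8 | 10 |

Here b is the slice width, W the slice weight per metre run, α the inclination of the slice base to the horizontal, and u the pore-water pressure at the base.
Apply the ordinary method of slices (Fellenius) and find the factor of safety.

Ordinary method of slices: FS = Σ[c'·Δl_i + (W_i cosα_i − u_i·Δl_i)·tanφ'] / Σ W_i sinα_i, with Δl_i = b_i / cosα_i.
Slice 1: Δl = 1.6/cos(-11.0°) = 1.630 m; N'_1 = 18·cos(-11.0°) − 2·1.630 = 14.4; c'Δl = 2.12; W sinα = -3.4
Slice 2: Δl = 1.5/cos5.8° = 1.508 m; N'_2 = 39·cos5.8° − 1·1.508 = 37.3; c'Δl = 1.96; W sinα = 3.9
Slice 3: Δl = 2.7/cos29.8° = 3.111 m; N'_3 = 62·cos29.8° − 10·3.111 = 22.7; c'Δl = 4.04; W sinα = 30.8
Σc'Δl = 8.1 kN/m; ΣN' = 74.4 kN/m; ΣW sinα = 31.3 kN/m
Resisting = 8.1 + 74.4·tan32.1° = 8.1 + 46.7 = 54.8 kN/m
FS = 54.8 / 31.3 = 1.749

FS = 1.75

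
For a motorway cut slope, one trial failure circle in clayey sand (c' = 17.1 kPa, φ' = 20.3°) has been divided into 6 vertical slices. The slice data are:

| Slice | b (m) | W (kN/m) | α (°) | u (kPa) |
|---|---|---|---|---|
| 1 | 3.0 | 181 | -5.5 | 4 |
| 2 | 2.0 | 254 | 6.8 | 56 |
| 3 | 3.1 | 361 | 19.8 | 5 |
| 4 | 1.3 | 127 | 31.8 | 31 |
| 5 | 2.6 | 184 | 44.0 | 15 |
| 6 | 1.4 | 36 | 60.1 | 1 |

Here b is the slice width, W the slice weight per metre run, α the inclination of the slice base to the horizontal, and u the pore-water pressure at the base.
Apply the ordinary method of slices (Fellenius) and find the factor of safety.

FS = 1.57

Ordinary method of slices: FS = Σ[c'·Δl_i + (W_i cosα_i − u_i·Δl_i)·tanφ'] / Σ W_i sinα_i, with Δl_i = b_i / cosα_i.
Slice 1: Δl = 3.0/cos(-5.5°) = 3.014 m; N'_1 = 181·cos(-5.5°) − 4·3.014 = 168.1; c'Δl = 51.54; W sinα = -17.3
Slice 2: Δl = 2.0/cos6.8° = 2.014 m; N'_2 = 254·cos6.8° − 56·2.014 = 139.4; c'Δl = 34.44; W sinα = 30.1
Slice 3: Δl = 3.1/cos19.8° = 3.295 m; N'_3 = 361·cos19.8° − 5·3.295 = 323.2; c'Δl = 56.34; W sinα = 122.3
Slice 4: Δl = 1.3/cos31.8° = 1.530 m; N'_4 = 127·cos31.8° − 31·1.530 = 60.5; c'Δl = 26.16; W sinα = 66.9
Slice 5: Δl = 2.6/cos44.0° = 3.614 m; N'_5 = 184·cos44.0° − 15·3.614 = 78.1; c'Δl = 61.81; W sinα = 127.8
Slice 6: Δl = 1.4/cos60.1° = 2.808 m; N'_6 = 36·cos60.1° − 1·2.808 = 15.1; c'Δl = 48.03; W sinα = 31.2
Σc'Δl = 278.3 kN/m; ΣN' = 784.5 kN/m; ΣW sinα = 361.0 kN/m
Resisting = 278.3 + 784.5·tan20.3° = 278.3 + 290.2 = 568.5 kN/m
FS = 568.5 / 361.0 = 1.575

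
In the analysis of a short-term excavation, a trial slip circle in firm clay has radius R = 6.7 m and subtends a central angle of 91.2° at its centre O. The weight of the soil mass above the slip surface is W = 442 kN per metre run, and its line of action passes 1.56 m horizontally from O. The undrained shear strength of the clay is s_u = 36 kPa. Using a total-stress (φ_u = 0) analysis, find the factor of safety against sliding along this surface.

Taking moments about the centre O, the resisting moment is provided by the undrained shear strength acting along the arc:
Arc length L_a = R·θ = 6.7·(91.2°·π/180) = 6.7·1.5917 = 10.66 m
M_R = s_u·L_a·R = 36·10.66·6.7 = 2572.3 kN·m/m
M_D = W·d = 442·1.56 = 689.5 kN·m/m
FS = M_R / M_D = 2572.3 / 689.5 = 3.731

FS = 3.73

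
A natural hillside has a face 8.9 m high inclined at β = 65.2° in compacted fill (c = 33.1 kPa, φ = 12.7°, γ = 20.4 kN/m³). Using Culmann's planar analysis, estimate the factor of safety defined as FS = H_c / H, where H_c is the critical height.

H_c = (4c/γ) · sinβ cosφ / [1 − cos(β − φ)]
    = (4·33.1/20.4) · sin65.2°·cos12.7° / [1 − cos52.5°]
    = 6.490 · 0.8856 / 0.3912 = 14.69 m
FS = H_c / H = 14.69 / 8.9 = 1.651

FS = 1.65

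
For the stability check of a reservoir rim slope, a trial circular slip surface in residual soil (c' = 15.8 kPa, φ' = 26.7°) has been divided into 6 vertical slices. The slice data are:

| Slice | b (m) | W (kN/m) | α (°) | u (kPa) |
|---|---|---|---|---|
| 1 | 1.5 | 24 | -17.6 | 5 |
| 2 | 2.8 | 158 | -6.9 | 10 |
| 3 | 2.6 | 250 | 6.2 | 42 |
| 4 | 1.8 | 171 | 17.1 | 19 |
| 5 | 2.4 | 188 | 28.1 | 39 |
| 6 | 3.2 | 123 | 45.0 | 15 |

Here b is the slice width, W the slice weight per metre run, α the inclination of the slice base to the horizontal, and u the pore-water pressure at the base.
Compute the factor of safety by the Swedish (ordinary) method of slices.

Ordinary method of slices: FS = Σ[c'·Δl_i + (W_i cosα_i − u_i·Δl_i)·tanφ'] / Σ W_i sinα_i, with Δl_i = b_i / cosα_i.
Slice 1: Δl = 1.5/cos(-17.6°) = 1.574 m; N'_1 = 24·cos(-17.6°) − 5·1.574 = 15.0; c'Δl = 24.86; W sinα = -7.3
Slice 2: Δl = 2.8/cos(-6.9°) = 2.820 m; N'_2 = 158·cos(-6.9°) − 10·2.820 = 128.7; c'Δl = 44.56; W sinα = -19.0
Slice 3: Δl = 2.6/cos6.2° = 2.615 m; N'_3 = 250·cos6.2° − 42·2.615 = 138.7; c'Δl = 41.32; W sinα = 27.0
Slice 4: Δl = 1.8/cos17.1° = 1.883 m; N'_4 = 171·cos17.1° − 19·1.883 = 127.7; c'Δl = 29.76; W sinα = 50.3
Slice 5: Δl = 2.4/cos28.1° = 2.721 m; N'_5 = 188·cos28.1° − 39·2.721 = 59.7; c'Δl = 42.99; W sinα = 88.6
Slice 6: Δl = 3.2/cos45.0° = 4.525 m; N'_6 = 123·cos45.0° − 15·4.525 = 19.1; c'Δl = 71.50; W sinα = 87.0
Σc'Δl = 255.0 kN/m; ΣN' = 488.8 kN/m; ΣW sinα = 226.6 kN/m
Resisting = 255.0 + 488.8·tan26.7° = 255.0 + 245.9 = 500.9 kN/m
FS = 500.9 / 226.6 = 2.211

FS = 2.21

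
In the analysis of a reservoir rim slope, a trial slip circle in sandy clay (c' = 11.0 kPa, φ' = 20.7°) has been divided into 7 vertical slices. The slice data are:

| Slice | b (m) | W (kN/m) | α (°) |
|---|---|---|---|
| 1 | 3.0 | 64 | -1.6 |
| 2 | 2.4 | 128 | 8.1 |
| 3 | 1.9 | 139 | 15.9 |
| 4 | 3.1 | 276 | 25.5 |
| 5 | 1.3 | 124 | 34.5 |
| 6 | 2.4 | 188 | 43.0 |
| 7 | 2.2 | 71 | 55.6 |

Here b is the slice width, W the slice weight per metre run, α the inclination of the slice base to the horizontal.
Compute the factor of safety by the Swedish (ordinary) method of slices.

Ordinary method of slices: FS = Σ[c'·Δl_i + (W_i cosα_i)·tanφ'] / Σ W_i sinα_i, with Δl_i = b_i / cosα_i.
Slice 1: Δl = 3.0/cos(-1.6°) = 3.001 m; N'_1 = 64·cos(-1.6°) = 64.0; c'Δl = 33.01; W sinα = -1.8
Slice 2: Δl = 2.4/cos8.1° = 2.424 m; N'_2 = 128·cos8.1° = 126.7; c'Δl = 26.67; W sinα = 18.0
Slice 3: Δl = 1.9/cos15.9° = 1.976 m; N'_3 = 139·cos15.9° = 133.7; c'Δl = 21.73; W sinα = 38.1
Slice 4: Δl = 3.1/cos25.5° = 3.435 m; N'_4 = 276·cos25.5° = 249.1; c'Δl = 37.78; W sinα = 118.8
Slice 5: Δl = 1.3/cos34.5° = 1.577 m; N'_5 = 124·cos34.5° = 102.2; c'Δl = 17.35; W sinα = 70.2
Slice 6: Δl = 2.4/cos43.0° = 3.282 m; N'_6 = 188·cos43.0° = 137.5; c'Δl = 36.10; W sinα = 128.2
Slice 7: Δl = 2.2/cos55.6° = 3.894 m; N'_7 = 71·cos55.6° = 40.1; c'Δl = 42.83; W sinα = 58.6
Σc'Δl = 215.5 kN/m; ΣN' = 853.3 kN/m; ΣW sinα = 430.2 kN/m
Resisting = 215.5 + 853.3·tan20.7° = 215.5 + 322.4 = 537.9 kN/m
FS = 537.9 / 430.2 = 1.250

FS = 1.25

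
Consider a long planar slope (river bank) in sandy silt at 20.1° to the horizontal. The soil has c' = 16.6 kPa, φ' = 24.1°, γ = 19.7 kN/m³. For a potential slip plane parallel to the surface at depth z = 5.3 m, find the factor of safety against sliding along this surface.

For an infinite slope with a slip plane parallel to the surface (no pore pressure): FS = [c' + γz cos²β tanφ'] / [γz sinβ cosβ].
γz = 19.7·5.3 = 104.41 kN/m²
Numerator = 16.6 + 104.41·cos²20.1°·tan24.1° = 16.6 + 104.41·0.8819·0.4473 = 57.789 kPa
Denominator = 104.41·sin20.1°·cos20.1° = 104.41·0.3437·0.9391 = 33.696 kPa
FS = 57.789 / 33.696 = 1.715

FS = 1.72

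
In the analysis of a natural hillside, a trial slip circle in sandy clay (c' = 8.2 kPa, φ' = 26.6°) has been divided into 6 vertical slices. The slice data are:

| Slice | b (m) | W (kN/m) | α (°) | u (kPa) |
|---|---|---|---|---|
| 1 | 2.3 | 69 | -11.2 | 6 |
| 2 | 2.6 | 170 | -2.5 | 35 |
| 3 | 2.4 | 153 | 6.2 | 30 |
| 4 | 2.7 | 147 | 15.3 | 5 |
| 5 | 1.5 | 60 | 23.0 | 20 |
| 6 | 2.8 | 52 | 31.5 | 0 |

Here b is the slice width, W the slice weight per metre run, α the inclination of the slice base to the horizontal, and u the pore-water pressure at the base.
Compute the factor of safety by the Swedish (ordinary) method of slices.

FS = 3.85

Ordinary method of slices: FS = Σ[c'·Δl_i + (W_i cosα_i − u_i·Δl_i)·tanφ'] / Σ W_i sinα_i, with Δl_i = b_i / cosα_i.
Slice 1: Δl = 2.3/cos(-11.2°) = 2.345 m; N'_1 = 69·cos(-11.2°) − 6·2.345 = 53.6; c'Δl = 19.23; W sinα = -13.4
Slice 2: Δl = 2.6/cos(-2.5°) = 2.602 m; N'_2 = 170·cos(-2.5°) − 35·2.602 = 78.8; c'Δl = 21.34; W sinα = -7.4
Slice 3: Δl = 2.4/cos6.2° = 2.414 m; N'_3 = 153·cos6.2° − 30·2.414 = 79.7; c'Δl = 19.80; W sinα = 16.5
Slice 4: Δl = 2.7/cos15.3° = 2.799 m; N'_4 = 147·cos15.3° − 5·2.799 = 127.8; c'Δl = 22.95; W sinα = 38.8
Slice 5: Δl = 1.5/cos23.0° = 1.630 m; N'_5 = 60·cos23.0° − 20·1.630 = 22.6; c'Δl = 13.36; W sinα = 23.4
Slice 6: Δl = 2.8/cos31.5° = 3.284 m; N'_6 = 52·cos31.5° − 0·3.284 = 44.3; c'Δl = 26.93; W sinα = 27.2
Σc'Δl = 123.6 kN/m; ΣN' = 406.8 kN/m; ΣW sinα = 85.1 kN/m
Resisting = 123.6 + 406.8·tan26.6° = 123.6 + 203.7 = 327.3 kN/m
FS = 327.3 / 85.1 = 3.846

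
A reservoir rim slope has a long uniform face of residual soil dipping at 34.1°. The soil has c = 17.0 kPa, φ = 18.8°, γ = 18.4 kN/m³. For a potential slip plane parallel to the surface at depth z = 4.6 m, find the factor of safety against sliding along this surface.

FS = 0.94

For an infinite slope with a slip plane parallel to the surface (no pore pressure): FS = [c + γz cos²β tanφ] / [γz sinβ cosβ].
γz = 18.4·4.6 = 84.64 kN/m²
Numerator = 17.0 + 84.64·cos²34.1°·tan18.8° = 17.0 + 84.64·0.6857·0.3404 = 36.757 kPa
Denominator = 84.64·sin34.1°·cos34.1° = 84.64·0.5606·0.8281 = 39.294 kPa
FS = 36.757 / 39.294 = 0.935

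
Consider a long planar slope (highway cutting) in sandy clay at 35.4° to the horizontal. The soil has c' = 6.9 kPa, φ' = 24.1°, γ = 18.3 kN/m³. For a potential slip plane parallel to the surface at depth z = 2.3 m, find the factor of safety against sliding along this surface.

For an infinite slope with a slip plane parallel to the surface (no pore pressure): FS = [c' + γz cos²β tanφ'] / [γz sinβ cosβ].
γz = 18.3·2.3 = 42.09 kN/m²
Numerator = 6.9 + 42.09·cos²35.4°·tan24.1° = 6.9 + 42.09·0.6644·0.4473 = 19.410 kPa
Denominator = 42.09·sin35.4°·cos35.4° = 42.09·0.5793·0.8151 = 19.874 kPa
FS = 19.410 / 19.874 = 0.977

FS = 0.98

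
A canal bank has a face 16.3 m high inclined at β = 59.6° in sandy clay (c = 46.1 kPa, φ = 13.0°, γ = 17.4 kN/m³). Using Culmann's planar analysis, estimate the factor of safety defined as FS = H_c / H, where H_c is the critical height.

H_c = (4c/γ) · sinβ cosφ / [1 − cos(β − φ)]
    = (4·46.1/17.4) · sin59.6°·cos13.0° / [1 − cos46.6°]
    = 10.598 · 0.8404 / 0.3129 = 28.46 m
FS = H_c / H = 28.46 / 16.3 = 1.746

FS = 1.75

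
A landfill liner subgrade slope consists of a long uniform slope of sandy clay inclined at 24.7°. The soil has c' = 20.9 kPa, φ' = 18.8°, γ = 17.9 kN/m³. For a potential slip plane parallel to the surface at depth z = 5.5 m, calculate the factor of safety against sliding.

For an infinite slope with a slip plane parallel to the surface (no pore pressure): FS = [c' + γz cos²β tanφ'] / [γz sinβ cosβ].
γz = 17.9·5.5 = 98.45 kN/m²
Numerator = 20.9 + 98.45·cos²24.7°·tan18.8° = 20.9 + 98.45·0.8254·0.3404 = 48.563 kPa
Denominator = 98.45·sin24.7°·cos24.7° = 98.45·0.4179·0.9085 = 37.375 kPa
FS = 48.563 / 37.375 = 1.299

FS = 1.30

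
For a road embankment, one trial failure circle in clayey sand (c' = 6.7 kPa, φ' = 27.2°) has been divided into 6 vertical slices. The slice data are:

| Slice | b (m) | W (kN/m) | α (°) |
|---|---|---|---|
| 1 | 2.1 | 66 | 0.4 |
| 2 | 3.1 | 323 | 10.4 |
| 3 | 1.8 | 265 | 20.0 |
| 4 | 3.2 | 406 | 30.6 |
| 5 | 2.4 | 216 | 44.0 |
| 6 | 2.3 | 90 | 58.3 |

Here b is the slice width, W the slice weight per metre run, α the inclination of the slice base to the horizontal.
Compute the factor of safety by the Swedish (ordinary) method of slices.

FS = 1.26

Ordinary method of slices: FS = Σ[c'·Δl_i + (W_i cosα_i)·tanφ'] / Σ W_i sinα_i, with Δl_i = b_i / cosα_i.
Slice 1: Δl = 2.1/cos0.4° = 2.100 m; N'_1 = 66·cos0.4° = 66.0; c'Δl = 14.07; W sinα = 0.5
Slice 2: Δl = 3.1/cos10.4° = 3.152 m; N'_2 = 323·cos10.4° = 317.7; c'Δl = 21.12; W sinα = 58.3
Slice 3: Δl = 1.8/cos20.0° = 1.916 m; N'_3 = 265·cos20.0° = 249.0; c'Δl = 12.83; W sinα = 90.6
Slice 4: Δl = 3.2/cos30.6° = 3.718 m; N'_4 = 406·cos30.6° = 349.5; c'Δl = 24.91; W sinα = 206.7
Slice 5: Δl = 2.4/cos44.0° = 3.336 m; N'_5 = 216·cos44.0° = 155.4; c'Δl = 22.35; W sinα = 150.0
Slice 6: Δl = 2.3/cos58.3° = 4.377 m; N'_6 = 90·cos58.3° = 47.3; c'Δl = 29.33; W sinα = 76.6
Σc'Δl = 124.6 kN/m; ΣN' = 1184.8 kN/m; ΣW sinα = 582.7 kN/m
Resisting = 124.6 + 1184.8·tan27.2° = 124.6 + 608.9 = 733.5 kN/m
FS = 733.5 / 582.7 = 1.259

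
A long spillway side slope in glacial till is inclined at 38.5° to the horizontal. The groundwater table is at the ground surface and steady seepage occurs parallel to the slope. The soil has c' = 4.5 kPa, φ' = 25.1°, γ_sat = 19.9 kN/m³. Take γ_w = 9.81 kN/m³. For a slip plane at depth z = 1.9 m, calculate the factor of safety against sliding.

FS = 0.54

With seepage parallel to the slope and the water table at the surface, the effective normal stress on the slip plane uses the buoyant unit weight γ' = γ_sat − γ_w while the driving shear stress uses γ_sat:
FS = [c' + γ' z cos²β tanφ'] / [γ_sat z sinβ cosβ]
γ' = 19.9 − 9.81 = 10.09 kN/m³
Numerator = 4.5 + 10.09·1.9·cos²38.5°·tan25.1° = 4.5 + 10.09·1.9·0.6125·0.4684 = 10.000 kPa
Denominator = 19.9·1.9·sin38.5°·cos38.5° = 19.9·1.9·0.6225·0.7826 = 18.420 kPa
FS = 10.000 / 18.420 = 0.543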